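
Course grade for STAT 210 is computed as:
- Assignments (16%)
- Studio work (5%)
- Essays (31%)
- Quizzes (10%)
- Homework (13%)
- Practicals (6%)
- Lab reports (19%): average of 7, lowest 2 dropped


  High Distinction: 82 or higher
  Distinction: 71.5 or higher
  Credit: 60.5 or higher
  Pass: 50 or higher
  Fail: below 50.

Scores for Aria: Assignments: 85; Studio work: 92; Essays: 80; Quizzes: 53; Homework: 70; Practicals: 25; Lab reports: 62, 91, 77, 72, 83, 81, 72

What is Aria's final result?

Distinction

Lab reports: drop 62, 72 → average of remaining 5 = 404/5 = 80.8
Weighted total:
  Assignments 85 × 0.16 = 13.6
  Studio work 92 × 0.05 = 4.6
  Essays 80 × 0.31 = 24.8
  Quizzes 53 × 0.1 = 5.3
  Homework 70 × 0.13 = 9.1
  Practicals 25 × 0.06 = 1.5
  Lab reports 80.8 × 0.19 = 15.352
Sum = 74.252
74.252 is ≥ 71.5 and < 82 → Distinction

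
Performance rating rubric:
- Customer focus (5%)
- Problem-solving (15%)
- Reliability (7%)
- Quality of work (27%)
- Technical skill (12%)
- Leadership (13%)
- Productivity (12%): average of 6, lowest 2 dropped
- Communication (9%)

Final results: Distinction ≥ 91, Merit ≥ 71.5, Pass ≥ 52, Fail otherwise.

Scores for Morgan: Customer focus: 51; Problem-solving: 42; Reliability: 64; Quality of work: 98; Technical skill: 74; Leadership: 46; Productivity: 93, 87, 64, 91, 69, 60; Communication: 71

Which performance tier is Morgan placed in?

Pass

Productivity: drop 60, 64 → average of remaining 4 = 340/4 = 85
Weighted total:
  Customer focus 51 × 0.05 = 2.55
  Problem-solving 42 × 0.15 = 6.3
  Reliability 64 × 0.07 = 4.48
  Quality of work 98 × 0.27 = 26.46
  Technical skill 74 × 0.12 = 8.88
  Leadership 46 × 0.13 = 5.98
  Productivity 85 × 0.12 = 10.2
  Communication 71 × 0.09 = 6.39
Sum = 71.24
71.24 is ≥ 52 and < 71.5 → Pass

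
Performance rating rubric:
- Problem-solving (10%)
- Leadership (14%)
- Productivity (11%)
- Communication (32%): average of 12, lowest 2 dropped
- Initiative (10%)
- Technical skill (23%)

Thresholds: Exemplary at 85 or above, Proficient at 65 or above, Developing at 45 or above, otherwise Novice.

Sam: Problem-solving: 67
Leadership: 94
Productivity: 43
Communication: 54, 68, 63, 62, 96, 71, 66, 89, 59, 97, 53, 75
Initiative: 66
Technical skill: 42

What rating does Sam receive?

Developing

Communication: drop 53, 54 → average of remaining 10 = 746/10 = 74.6
Weighted total:
  Problem-solving 67 × 0.1 = 6.7
  Leadership 94 × 0.14 = 13.16
  Productivity 43 × 0.11 = 4.73
  Communication 74.6 × 0.32 = 23.872
  Initiative 66 × 0.1 = 6.6
  Technical skill 42 × 0.23 = 9.66
Sum = 64.722
64.722 is ≥ 45 and < 65 → Developing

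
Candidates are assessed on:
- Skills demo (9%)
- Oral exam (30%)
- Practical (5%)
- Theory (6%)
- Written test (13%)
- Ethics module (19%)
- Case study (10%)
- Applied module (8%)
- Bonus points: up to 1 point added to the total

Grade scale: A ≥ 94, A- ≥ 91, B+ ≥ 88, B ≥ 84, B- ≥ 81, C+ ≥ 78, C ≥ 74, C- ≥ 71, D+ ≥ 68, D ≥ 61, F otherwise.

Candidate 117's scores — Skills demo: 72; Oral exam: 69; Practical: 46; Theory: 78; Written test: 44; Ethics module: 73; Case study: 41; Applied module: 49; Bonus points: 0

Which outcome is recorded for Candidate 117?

D

Weighted total:
  Skills demo 72 × 0.09 = 6.48
  Oral exam 69 × 0.3 = 20.7
  Practical 46 × 0.05 = 2.3
  Theory 78 × 0.06 = 4.68
  Written test 44 × 0.13 = 5.72
  Ethics module 73 × 0.19 = 13.87
  Case study 41 × 0.1 = 4.1
  Applied module 49 × 0.08 = 3.92
Sum = 61.77
Bonus points: 61.77 + 0 = 61.77
61.77 is ≥ 61 and < 68 → D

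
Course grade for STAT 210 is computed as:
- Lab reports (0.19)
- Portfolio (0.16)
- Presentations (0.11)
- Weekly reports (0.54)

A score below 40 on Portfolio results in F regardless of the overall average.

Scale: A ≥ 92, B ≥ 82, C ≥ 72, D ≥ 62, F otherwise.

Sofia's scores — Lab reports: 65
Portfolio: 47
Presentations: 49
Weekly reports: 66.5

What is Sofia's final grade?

F

Portfolio score 47 ≥ 40: minimum met.
Weighted total:
  Lab reports 65 × 0.19 = 12.35
  Portfolio 47 × 0.16 = 7.52
  Presentations 49 × 0.11 = 5.39
  Weekly reports 66.5 × 0.54 = 35.91
Sum = 61.17
61.17 < 62 → F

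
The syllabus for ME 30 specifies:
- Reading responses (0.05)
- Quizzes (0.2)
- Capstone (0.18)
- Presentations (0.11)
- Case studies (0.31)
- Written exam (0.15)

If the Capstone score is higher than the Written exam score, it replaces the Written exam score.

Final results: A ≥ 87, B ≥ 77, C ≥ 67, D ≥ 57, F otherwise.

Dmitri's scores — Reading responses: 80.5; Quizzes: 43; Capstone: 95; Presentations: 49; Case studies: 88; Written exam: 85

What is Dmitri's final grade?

C

Capstone (95) > Written exam (85), so Written exam counts as 95.
Weighted total:
  Reading responses 80.5 × 0.05 = 4.025
  Quizzes 43 × 0.2 = 8.6
  Capstone 95 × 0.18 = 17.1
  Presentations 49 × 0.11 = 5.39
  Case studies 88 × 0.31 = 27.28
  Written exam 95 × 0.15 = 14.25
Sum = 76.645
76.645 is ≥ 67 and < 77 → C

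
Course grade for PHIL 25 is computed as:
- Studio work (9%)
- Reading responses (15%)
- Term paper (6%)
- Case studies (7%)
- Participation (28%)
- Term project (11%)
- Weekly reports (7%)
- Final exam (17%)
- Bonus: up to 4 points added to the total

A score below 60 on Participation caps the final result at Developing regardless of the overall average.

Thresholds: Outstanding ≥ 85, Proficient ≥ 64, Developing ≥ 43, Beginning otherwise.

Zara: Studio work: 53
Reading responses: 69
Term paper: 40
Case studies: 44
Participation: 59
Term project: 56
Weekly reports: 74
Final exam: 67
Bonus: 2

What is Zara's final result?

Developing

Participation score 59 < 60: minimum not met.
Weighted total:
  Studio work 53 × 0.09 = 4.77
  Reading responses 69 × 0.15 = 10.35
  Term paper 40 × 0.06 = 2.4
  Case studies 44 × 0.07 = 3.08
  Participation 59 × 0.28 = 16.52
  Term project 56 × 0.11 = 6.16
  Weekly reports 74 × 0.07 = 5.18
  Final exam 67 × 0.17 = 11.39
Sum = 59.85
Bonus: 59.85 + 2 = 61.85
61.85 would be Developing; cap at Developing applies → Developing.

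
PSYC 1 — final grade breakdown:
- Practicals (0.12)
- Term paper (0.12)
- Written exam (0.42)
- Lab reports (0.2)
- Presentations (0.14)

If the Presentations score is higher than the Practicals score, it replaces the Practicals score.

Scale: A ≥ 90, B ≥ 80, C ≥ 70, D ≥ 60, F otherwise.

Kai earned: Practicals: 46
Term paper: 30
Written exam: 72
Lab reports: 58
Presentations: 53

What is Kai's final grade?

F

Presentations (53) > Practicals (46), so Practicals counts as 53.
Weighted total:
  Practicals 53 × 0.12 = 6.36
  Term paper 30 × 0.12 = 3.6
  Written exam 72 × 0.42 = 30.24
  Lab reports 58 × 0.2 = 11.6
  Presentations 53 × 0.14 = 7.42
Sum = 59.22
59.22 < 60 → F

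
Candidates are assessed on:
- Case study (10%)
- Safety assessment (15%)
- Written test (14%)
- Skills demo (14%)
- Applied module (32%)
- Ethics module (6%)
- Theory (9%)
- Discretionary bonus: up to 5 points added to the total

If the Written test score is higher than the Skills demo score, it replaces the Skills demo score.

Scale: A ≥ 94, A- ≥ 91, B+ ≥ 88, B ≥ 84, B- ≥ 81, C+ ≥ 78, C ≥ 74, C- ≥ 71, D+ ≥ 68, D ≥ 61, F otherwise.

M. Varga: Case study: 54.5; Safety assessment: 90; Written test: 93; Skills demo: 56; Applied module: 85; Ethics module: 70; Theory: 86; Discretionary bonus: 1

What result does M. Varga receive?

B

Written test (93) > Skills demo (56), so Skills demo counts as 93.
Weighted total:
  Case study 54.5 × 0.1 = 5.45
  Safety assessment 90 × 0.15 = 13.5
  Written test 93 × 0.14 = 13.02
  Skills demo 93 × 0.14 = 13.02
  Applied module 85 × 0.32 = 27.2
  Ethics module 70 × 0.06 = 4.2
  Theory 86 × 0.09 = 7.74
Sum = 84.13
Discretionary bonus: 84.13 + 1 = 85.13
85.13 is ≥ 84 and < 88 → B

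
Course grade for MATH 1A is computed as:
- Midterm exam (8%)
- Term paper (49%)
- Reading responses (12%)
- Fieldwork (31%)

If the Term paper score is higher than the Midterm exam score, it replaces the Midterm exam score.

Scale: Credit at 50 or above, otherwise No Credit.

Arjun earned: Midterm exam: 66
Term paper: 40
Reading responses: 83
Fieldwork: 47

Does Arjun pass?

Term paper (40) ≤ Midterm exam (66), so Midterm exam stays at 66.
Weighted total:
  Midterm exam 66 × 0.08 = 5.28
  Term paper 40 × 0.49 = 19.6
  Reading responses 83 × 0.12 = 9.96
  Fieldwork 47 × 0.31 = 14.57
Sum = 49.41
49.41 < 50 → No Credit

No Credit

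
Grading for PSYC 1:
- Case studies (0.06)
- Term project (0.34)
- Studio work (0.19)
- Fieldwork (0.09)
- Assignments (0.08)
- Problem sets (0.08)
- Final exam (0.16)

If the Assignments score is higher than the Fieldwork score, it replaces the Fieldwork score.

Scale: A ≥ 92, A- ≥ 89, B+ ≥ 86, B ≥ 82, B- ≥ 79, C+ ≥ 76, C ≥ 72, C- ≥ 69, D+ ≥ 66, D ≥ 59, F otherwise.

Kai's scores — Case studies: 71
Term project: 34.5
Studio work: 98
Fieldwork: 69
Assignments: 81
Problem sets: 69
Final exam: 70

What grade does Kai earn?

D

Assignments (81) > Fieldwork (69), so Fieldwork counts as 81.
Weighted total:
  Case studies 71 × 0.06 = 4.26
  Term project 34.5 × 0.34 = 11.73
  Studio work 98 × 0.19 = 18.62
  Fieldwork 81 × 0.09 = 7.29
  Assignments 81 × 0.08 = 6.48
  Problem sets 69 × 0.08 = 5.52
  Final exam 70 × 0.16 = 11.2
Sum = 65.1
65.1 is ≥ 59 and < 66 → D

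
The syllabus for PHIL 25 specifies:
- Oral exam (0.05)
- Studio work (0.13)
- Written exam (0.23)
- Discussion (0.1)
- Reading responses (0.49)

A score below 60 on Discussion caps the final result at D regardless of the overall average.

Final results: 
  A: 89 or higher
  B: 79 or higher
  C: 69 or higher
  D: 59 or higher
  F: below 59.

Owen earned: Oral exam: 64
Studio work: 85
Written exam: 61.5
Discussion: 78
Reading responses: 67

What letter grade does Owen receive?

C

Discussion score 78 ≥ 60: minimum met.
Weighted total:
  Oral exam 64 × 0.05 = 3.2
  Studio work 85 × 0.13 = 11.05
  Written exam 61.5 × 0.23 = 14.145
  Discussion 78 × 0.1 = 7.8
  Reading responses 67 × 0.49 = 32.83
Sum = 69.025
69.025 is ≥ 69 and < 79 → C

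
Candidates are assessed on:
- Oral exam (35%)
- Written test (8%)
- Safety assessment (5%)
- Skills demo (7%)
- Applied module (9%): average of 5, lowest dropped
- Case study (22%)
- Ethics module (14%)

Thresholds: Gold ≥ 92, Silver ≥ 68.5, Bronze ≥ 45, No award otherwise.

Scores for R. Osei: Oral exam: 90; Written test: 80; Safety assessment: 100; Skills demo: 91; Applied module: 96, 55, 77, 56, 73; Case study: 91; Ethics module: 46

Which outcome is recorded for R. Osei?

Silver

Applied module: drop 55 → average of remaining 4 = 302/4 = 75.5
Weighted total:
  Oral exam 90 × 0.35 = 31.5
  Written test 80 × 0.08 = 6.4
  Safety assessment 100 × 0.05 = 5
  Skills demo 91 × 0.07 = 6.37
  Applied module 75.5 × 0.09 = 6.795
  Case study 91 × 0.22 = 20.02
  Ethics module 46 × 0.14 = 6.44
Sum = 82.525
82.525 is ≥ 68.5 and < 92 → Silver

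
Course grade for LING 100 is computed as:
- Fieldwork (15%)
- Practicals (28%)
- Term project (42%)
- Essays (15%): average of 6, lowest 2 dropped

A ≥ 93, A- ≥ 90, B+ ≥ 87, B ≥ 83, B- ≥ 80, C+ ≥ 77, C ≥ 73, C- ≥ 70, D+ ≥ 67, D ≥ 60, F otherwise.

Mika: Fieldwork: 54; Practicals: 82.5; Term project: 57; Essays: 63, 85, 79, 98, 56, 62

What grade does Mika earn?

Essays: drop 56, 62 → average of remaining 4 = 325/4 = 81.25
Weighted total:
  Fieldwork 54 × 0.15 = 8.1
  Practicals 82.5 × 0.28 = 23.1
  Term project 57 × 0.42 = 23.94
  Essays 81.25 × 0.15 = 12.1875
Sum = 67.3275
67.3275 is ≥ 67 and < 70 → D+

D+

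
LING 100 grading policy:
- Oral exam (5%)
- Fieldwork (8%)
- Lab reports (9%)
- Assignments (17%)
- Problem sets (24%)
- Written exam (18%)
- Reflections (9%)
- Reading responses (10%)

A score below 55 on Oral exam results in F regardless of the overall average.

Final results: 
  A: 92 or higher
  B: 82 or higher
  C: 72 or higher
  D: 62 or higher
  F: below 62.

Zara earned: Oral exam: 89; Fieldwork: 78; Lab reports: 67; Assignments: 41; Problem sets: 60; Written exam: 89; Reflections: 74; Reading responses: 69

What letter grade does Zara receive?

D

Oral exam score 89 ≥ 55: minimum met.
Weighted total:
  Oral exam 89 × 0.05 = 4.45
  Fieldwork 78 × 0.08 = 6.24
  Lab reports 67 × 0.09 = 6.03
  Assignments 41 × 0.17 = 6.97
  Problem sets 60 × 0.24 = 14.4
  Written exam 89 × 0.18 = 16.02
  Reflections 74 × 0.09 = 6.66
  Reading responses 69 × 0.1 = 6.9
Sum = 67.67
67.67 is ≥ 62 and < 72 → D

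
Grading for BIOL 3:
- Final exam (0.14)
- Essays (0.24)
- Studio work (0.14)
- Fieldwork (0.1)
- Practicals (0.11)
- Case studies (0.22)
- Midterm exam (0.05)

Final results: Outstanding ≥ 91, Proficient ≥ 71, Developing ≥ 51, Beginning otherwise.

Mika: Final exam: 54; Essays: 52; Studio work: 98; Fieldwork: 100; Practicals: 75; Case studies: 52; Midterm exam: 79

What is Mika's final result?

Weighted total:
  Final exam 54 × 0.14 = 7.56
  Essays 52 × 0.24 = 12.48
  Studio work 98 × 0.14 = 13.72
  Fieldwork 100 × 0.1 = 10
  Practicals 75 × 0.11 = 8.25
  Case studies 52 × 0.22 = 11.44
  Midterm exam 79 × 0.05 = 3.95
Sum = 67.4
67.4 is ≥ 51 and < 71 → Developing

Developing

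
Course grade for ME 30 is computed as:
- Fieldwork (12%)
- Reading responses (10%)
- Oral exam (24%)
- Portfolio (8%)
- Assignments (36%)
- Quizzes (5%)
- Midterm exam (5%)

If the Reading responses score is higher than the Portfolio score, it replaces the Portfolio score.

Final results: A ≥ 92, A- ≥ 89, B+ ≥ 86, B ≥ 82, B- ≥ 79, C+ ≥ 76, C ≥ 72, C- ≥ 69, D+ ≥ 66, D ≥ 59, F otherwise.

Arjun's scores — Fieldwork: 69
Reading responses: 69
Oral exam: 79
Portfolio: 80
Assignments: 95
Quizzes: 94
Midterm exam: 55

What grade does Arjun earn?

Reading responses (69) ≤ Portfolio (80), so Portfolio stays at 80.
Weighted total:
  Fieldwork 69 × 0.12 = 8.28
  Reading responses 69 × 0.1 = 6.9
  Oral exam 79 × 0.24 = 18.96
  Portfolio 80 × 0.08 = 6.4
  Assignments 95 × 0.36 = 34.2
  Quizzes 94 × 0.05 = 4.7
  Midterm exam 55 × 0.05 = 2.75
Sum = 82.19
82.19 is ≥ 82 and < 86 → B

B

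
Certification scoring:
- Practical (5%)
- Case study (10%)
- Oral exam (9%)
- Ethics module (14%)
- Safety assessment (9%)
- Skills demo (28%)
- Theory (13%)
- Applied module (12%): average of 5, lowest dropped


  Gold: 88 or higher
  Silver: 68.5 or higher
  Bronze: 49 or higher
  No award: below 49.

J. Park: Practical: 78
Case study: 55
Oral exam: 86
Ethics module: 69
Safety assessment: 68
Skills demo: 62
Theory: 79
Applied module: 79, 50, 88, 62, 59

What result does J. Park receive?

Applied module: drop 50 → average of remaining 4 = 288/4 = 72
Weighted total:
  Practical 78 × 0.05 = 3.9
  Case study 55 × 0.1 = 5.5
  Oral exam 86 × 0.09 = 7.74
  Ethics module 69 × 0.14 = 9.66
  Safety assessment 68 × 0.09 = 6.12
  Skills demo 62 × 0.28 = 17.36
  Theory 79 × 0.13 = 10.27
  Applied module 72 × 0.12 = 8.64
Sum = 69.19
69.19 is ≥ 68.5 and < 88 → Silver

Silver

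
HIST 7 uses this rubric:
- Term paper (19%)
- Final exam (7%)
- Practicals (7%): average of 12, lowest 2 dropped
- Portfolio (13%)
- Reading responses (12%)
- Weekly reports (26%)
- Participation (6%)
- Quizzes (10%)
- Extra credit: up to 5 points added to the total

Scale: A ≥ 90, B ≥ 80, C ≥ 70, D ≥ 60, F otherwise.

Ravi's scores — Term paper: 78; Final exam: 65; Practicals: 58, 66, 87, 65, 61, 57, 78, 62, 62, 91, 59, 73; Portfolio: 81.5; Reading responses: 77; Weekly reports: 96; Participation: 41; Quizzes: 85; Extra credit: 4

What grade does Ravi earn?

B

Practicals: drop 57, 58 → average of remaining 10 = 704/10 = 70.4
Weighted total:
  Term paper 78 × 0.19 = 14.82
  Final exam 65 × 0.07 = 4.55
  Practicals 70.4 × 0.07 = 4.928
  Portfolio 81.5 × 0.13 = 10.595
  Reading responses 77 × 0.12 = 9.24
  Weekly reports 96 × 0.26 = 24.96
  Participation 41 × 0.06 = 2.46
  Quizzes 85 × 0.1 = 8.5
Sum = 80.053
Extra credit: 80.053 + 4 = 84.053
84.053 is ≥ 80 and < 90 → B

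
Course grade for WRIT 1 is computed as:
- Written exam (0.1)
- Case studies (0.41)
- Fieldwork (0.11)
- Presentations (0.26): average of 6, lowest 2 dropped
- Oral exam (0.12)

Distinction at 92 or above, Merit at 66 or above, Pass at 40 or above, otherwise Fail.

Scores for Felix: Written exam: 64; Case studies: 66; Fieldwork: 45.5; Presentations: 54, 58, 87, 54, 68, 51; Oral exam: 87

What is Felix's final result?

Presentations: drop 51, 54 → average of remaining 4 = 267/4 = 66.75
Weighted total:
  Written exam 64 × 0.1 = 6.4
  Case studies 66 × 0.41 = 27.06
  Fieldwork 45.5 × 0.11 = 5.005
  Presentations 66.75 × 0.26 = 17.355
  Oral exam 87 × 0.12 = 10.44
Sum = 66.26
66.26 is ≥ 66 and < 92 → Merit

Merit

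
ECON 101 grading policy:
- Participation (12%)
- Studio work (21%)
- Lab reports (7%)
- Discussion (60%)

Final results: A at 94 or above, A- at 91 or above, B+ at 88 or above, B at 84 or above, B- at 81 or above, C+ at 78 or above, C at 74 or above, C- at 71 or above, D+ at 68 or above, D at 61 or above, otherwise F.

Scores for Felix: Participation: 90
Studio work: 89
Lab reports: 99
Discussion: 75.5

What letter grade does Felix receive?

Weighted total:
  Participation 90 × 0.12 = 10.8
  Studio work 89 × 0.21 = 18.69
  Lab reports 99 × 0.07 = 6.93
  Discussion 75.5 × 0.6 = 45.3
Sum = 81.72
81.72 is ≥ 81 and < 84 → B-

B-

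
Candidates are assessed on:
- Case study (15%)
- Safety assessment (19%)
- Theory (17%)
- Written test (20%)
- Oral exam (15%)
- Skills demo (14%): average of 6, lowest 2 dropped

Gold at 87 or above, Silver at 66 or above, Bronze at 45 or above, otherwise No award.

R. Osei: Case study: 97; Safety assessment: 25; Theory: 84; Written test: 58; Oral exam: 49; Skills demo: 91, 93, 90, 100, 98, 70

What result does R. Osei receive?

Skills demo: drop 70, 90 → average of remaining 4 = 382/4 = 95.5
Weighted total:
  Case study 97 × 0.15 = 14.55
  Safety assessment 25 × 0.19 = 4.75
  Theory 84 × 0.17 = 14.28
  Written test 58 × 0.2 = 11.6
  Oral exam 49 × 0.15 = 7.35
  Skills demo 95.5 × 0.14 = 13.37
Sum = 65.9
65.9 is ≥ 45 and < 66 → Bronze

Bronze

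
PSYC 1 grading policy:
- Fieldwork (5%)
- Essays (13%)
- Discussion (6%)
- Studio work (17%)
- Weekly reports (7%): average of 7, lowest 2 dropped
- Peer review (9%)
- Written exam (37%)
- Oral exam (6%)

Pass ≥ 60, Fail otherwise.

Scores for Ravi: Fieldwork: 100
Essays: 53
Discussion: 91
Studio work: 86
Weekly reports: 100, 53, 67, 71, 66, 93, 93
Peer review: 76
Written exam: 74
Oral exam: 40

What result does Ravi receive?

Weekly reports: drop 53, 66 → average of remaining 5 = 424/5 = 84.8
Weighted total:
  Fieldwork 100 × 0.05 = 5
  Essays 53 × 0.13 = 6.89
  Discussion 91 × 0.06 = 5.46
  Studio work 86 × 0.17 = 14.62
  Weekly reports 84.8 × 0.07 = 5.936
  Peer review 76 × 0.09 = 6.84
  Written exam 74 × 0.37 = 27.38
  Oral exam 40 × 0.06 = 2.4
Sum = 74.526
74.526 ≥ 60 → Pass

Pass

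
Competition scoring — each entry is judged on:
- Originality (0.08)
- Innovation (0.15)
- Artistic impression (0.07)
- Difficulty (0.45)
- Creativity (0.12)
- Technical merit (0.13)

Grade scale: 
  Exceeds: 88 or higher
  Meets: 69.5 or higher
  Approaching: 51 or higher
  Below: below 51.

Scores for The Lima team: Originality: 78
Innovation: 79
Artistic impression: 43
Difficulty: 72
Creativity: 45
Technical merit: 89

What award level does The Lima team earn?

Meets

Weighted total:
  Originality 78 × 0.08 = 6.24
  Innovation 79 × 0.15 = 11.85
  Artistic impression 43 × 0.07 = 3.01
  Difficulty 72 × 0.45 = 32.4
  Creativity 45 × 0.12 = 5.4
  Technical merit 89 × 0.13 = 11.57
Sum = 70.47
70.47 is ≥ 69.5 and < 88 → Meets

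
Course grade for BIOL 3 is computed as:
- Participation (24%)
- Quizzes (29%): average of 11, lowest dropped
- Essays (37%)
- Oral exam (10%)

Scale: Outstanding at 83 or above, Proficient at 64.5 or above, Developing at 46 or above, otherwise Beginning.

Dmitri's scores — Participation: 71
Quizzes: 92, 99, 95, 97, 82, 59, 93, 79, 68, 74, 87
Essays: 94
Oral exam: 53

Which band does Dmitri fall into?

Proficient

Quizzes: drop 59 → average of remaining 10 = 866/10 = 86.6
Weighted total:
  Participation 71 × 0.24 = 17.04
  Quizzes 86.6 × 0.29 = 25.114
  Essays 94 × 0.37 = 34.78
  Oral exam 53 × 0.1 = 5.3
Sum = 82.234
82.234 is ≥ 64.5 and < 83 → Proficient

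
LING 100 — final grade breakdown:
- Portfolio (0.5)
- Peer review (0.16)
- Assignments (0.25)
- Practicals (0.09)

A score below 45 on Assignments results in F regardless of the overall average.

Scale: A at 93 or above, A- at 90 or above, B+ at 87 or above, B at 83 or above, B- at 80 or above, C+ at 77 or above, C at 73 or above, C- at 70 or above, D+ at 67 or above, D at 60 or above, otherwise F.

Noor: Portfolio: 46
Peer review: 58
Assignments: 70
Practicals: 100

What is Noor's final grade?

Assignments score 70 ≥ 45: minimum met.
Weighted total:
  Portfolio 46 × 0.5 = 23
  Peer review 58 × 0.16 = 9.28
  Assignments 70 × 0.25 = 17.5
  Practicals 100 × 0.09 = 9
Sum = 58.78
58.78 < 60 → F

F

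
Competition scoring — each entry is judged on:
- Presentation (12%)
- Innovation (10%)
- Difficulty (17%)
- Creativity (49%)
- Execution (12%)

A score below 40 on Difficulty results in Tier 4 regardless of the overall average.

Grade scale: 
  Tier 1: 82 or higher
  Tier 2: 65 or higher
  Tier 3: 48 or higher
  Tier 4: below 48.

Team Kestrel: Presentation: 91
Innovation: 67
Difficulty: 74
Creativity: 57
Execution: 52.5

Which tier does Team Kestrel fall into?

Tier 3

Difficulty score 74 ≥ 40: minimum met.
Weighted total:
  Presentation 91 × 0.12 = 10.92
  Innovation 67 × 0.1 = 6.7
  Difficulty 74 × 0.17 = 12.58
  Creativity 57 × 0.49 = 27.93
  Execution 52.5 × 0.12 = 6.3
Sum = 64.43
64.43 is ≥ 48 and < 65 → Tier 3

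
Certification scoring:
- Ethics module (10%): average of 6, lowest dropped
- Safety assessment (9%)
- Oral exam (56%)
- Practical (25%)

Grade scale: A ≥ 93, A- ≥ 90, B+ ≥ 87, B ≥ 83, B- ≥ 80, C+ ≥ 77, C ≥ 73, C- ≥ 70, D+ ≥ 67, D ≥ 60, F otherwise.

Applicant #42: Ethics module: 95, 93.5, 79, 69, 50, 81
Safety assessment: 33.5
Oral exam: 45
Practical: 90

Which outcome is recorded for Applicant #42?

Ethics module: drop 50 → average of remaining 5 = 417.5/5 = 83.5
Weighted total:
  Ethics module 83.5 × 0.1 = 8.35
  Safety assessment 33.5 × 0.09 = 3.015
  Oral exam 45 × 0.56 = 25.2
  Practical 90 × 0.25 = 22.5
Sum = 59.065
59.065 < 60 → F

F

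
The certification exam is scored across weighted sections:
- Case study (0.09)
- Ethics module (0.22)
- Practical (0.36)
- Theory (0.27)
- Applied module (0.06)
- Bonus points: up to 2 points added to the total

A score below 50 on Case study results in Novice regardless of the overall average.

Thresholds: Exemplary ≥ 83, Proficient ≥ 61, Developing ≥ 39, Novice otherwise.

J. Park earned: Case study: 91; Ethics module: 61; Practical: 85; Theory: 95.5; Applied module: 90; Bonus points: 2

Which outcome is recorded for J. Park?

Exemplary

Case study score 91 ≥ 50: minimum met.
Weighted total:
  Case study 91 × 0.09 = 8.19
  Ethics module 61 × 0.22 = 13.42
  Practical 85 × 0.36 = 30.6
  Theory 95.5 × 0.27 = 25.785
  Applied module 90 × 0.06 = 5.4
Sum = 83.395
Bonus points: 83.395 + 2 = 85.395
85.395 ≥ 83 → Exemplary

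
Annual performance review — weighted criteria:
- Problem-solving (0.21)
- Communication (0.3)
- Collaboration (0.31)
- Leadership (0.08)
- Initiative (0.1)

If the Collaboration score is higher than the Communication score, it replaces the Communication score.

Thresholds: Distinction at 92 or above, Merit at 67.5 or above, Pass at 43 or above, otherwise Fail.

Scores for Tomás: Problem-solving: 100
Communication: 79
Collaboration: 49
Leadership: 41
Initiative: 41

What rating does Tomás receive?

Collaboration (49) ≤ Communication (79), so Communication stays at 79.
Weighted total:
  Problem-solving 100 × 0.21 = 21
  Communication 79 × 0.3 = 23.7
  Collaboration 49 × 0.31 = 15.19
  Leadership 41 × 0.08 = 3.28
  Initiative 41 × 0.1 = 4.1
Sum = 67.27
67.27 is ≥ 43 and < 67.5 → Pass

Pass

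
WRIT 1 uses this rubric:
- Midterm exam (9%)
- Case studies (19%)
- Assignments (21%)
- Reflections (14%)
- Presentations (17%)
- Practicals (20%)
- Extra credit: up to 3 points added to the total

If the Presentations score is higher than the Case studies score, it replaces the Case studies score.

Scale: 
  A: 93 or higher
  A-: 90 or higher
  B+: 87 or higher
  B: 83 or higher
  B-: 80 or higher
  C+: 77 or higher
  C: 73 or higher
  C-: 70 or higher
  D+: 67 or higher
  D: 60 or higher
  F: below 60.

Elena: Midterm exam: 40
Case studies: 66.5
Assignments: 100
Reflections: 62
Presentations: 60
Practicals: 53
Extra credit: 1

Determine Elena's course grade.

Presentations (60) ≤ Case studies (66.5), so Case studies stays at 66.5.
Weighted total:
  Midterm exam 40 × 0.09 = 3.6
  Case studies 66.5 × 0.19 = 12.635
  Assignments 100 × 0.21 = 21
  Reflections 62 × 0.14 = 8.68
  Presentations 60 × 0.17 = 10.2
  Practicals 53 × 0.2 = 10.6
Sum = 66.715
Extra credit: 66.715 + 1 = 67.715
67.715 is ≥ 67 and < 70 → D+

D+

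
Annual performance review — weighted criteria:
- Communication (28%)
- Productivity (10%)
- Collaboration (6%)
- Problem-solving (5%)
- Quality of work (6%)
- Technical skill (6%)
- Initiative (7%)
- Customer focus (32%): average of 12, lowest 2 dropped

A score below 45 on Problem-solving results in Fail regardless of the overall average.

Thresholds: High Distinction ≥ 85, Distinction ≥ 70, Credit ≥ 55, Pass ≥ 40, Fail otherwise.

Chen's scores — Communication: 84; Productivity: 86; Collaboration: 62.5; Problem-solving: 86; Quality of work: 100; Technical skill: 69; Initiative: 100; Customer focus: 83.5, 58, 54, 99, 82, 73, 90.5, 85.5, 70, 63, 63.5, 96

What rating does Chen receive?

Distinction

Customer focus: drop 54, 58 → average of remaining 10 = 806/10 = 80.6
Problem-solving score 86 ≥ 45: minimum met.
Weighted total:
  Communication 84 × 0.28 = 23.52
  Productivity 86 × 0.1 = 8.6
  Collaboration 62.5 × 0.06 = 3.75
  Problem-solving 86 × 0.05 = 4.3
  Quality of work 100 × 0.06 = 6
  Technical skill 69 × 0.06 = 4.14
  Initiative 100 × 0.07 = 7
  Customer focus 80.6 × 0.32 = 25.792
Sum = 83.102
83.102 is ≥ 70 and < 85 → Distinction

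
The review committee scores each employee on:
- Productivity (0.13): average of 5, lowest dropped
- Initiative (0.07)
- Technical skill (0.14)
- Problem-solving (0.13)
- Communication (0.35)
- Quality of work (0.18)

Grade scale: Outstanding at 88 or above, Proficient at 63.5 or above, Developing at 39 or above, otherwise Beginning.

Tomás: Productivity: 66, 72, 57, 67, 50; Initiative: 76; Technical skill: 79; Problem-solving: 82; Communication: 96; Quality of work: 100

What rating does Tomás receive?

Productivity: drop 50 → average of remaining 4 = 262/4 = 65.5
Weighted total:
  Productivity 65.5 × 0.13 = 8.515
  Initiative 76 × 0.07 = 5.32
  Technical skill 79 × 0.14 = 11.06
  Problem-solving 82 × 0.13 = 10.66
  Communication 96 × 0.35 = 33.6
  Quality of work 100 × 0.18 = 18
Sum = 87.155
87.155 is ≥ 63.5 and < 88 → Proficient

Proficient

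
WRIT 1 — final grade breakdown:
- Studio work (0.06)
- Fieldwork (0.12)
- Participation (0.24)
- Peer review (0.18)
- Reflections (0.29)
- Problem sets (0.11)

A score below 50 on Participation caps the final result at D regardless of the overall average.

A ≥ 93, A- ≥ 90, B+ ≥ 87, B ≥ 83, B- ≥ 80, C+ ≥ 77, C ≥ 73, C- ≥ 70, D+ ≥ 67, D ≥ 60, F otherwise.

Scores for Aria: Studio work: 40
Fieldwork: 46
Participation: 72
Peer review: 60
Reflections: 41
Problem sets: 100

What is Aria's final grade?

F

Participation score 72 ≥ 50: minimum met.
Weighted total:
  Studio work 40 × 0.06 = 2.4
  Fieldwork 46 × 0.12 = 5.52
  Participation 72 × 0.24 = 17.28
  Peer review 60 × 0.18 = 10.8
  Reflections 41 × 0.29 = 11.89
  Problem sets 100 × 0.11 = 11
Sum = 58.89
58.89 < 60 → F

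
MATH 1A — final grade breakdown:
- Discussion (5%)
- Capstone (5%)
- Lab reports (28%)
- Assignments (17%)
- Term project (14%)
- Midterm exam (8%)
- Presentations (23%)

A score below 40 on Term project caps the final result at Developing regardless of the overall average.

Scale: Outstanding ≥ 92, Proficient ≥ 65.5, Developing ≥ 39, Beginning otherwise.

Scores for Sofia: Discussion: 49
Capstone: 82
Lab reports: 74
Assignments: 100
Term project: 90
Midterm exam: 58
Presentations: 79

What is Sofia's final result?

Proficient

Term project score 90 ≥ 40: minimum met.
Weighted total:
  Discussion 49 × 0.05 = 2.45
  Capstone 82 × 0.05 = 4.1
  Lab reports 74 × 0.28 = 20.72
  Assignments 100 × 0.17 = 17
  Term project 90 × 0.14 = 12.6
  Midterm exam 58 × 0.08 = 4.64
  Presentations 79 × 0.23 = 18.17
Sum = 79.68
79.68 is ≥ 65.5 and < 92 → Proficient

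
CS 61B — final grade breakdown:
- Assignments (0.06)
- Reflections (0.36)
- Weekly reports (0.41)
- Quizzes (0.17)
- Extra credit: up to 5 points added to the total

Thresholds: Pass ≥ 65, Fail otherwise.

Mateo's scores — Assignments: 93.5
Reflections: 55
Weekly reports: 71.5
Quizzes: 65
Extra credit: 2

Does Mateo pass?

Weighted total:
  Assignments 93.5 × 0.06 = 5.61
  Reflections 55 × 0.36 = 19.8
  Weekly reports 71.5 × 0.41 = 29.315
  Quizzes 65 × 0.17 = 11.05
Sum = 65.775
Extra credit: 65.775 + 2 = 67.775
67.775 ≥ 65 → Pass

Pass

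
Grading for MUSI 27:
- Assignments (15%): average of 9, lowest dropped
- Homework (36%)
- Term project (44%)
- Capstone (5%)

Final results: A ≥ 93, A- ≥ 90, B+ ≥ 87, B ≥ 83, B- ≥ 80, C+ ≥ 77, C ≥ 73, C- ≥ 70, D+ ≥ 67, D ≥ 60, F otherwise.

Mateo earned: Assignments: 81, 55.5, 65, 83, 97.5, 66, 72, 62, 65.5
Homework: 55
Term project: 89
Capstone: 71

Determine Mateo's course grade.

C

Assignments: drop 55.5 → average of remaining 8 = 592/8 = 74
Weighted total:
  Assignments 74 × 0.15 = 11.1
  Homework 55 × 0.36 = 19.8
  Term project 89 × 0.44 = 39.16
  Capstone 71 × 0.05 = 3.55
Sum = 73.61
73.61 is ≥ 73 and < 77 → C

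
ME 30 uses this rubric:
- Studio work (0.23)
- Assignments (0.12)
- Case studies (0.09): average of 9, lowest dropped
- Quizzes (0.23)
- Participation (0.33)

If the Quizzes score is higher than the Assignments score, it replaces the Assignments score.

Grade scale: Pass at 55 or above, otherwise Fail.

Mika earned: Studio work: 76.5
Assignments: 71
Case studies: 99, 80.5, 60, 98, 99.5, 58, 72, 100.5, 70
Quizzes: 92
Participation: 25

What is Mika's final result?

Case studies: drop 58 → average of remaining 8 = 679.5/8 = 84.9375
Quizzes (92) > Assignments (71), so Assignments counts as 92.
Weighted total:
  Studio work 76.5 × 0.23 = 17.595
  Assignments 92 × 0.12 = 11.04
  Case studies 84.9375 × 0.09 = 7.644375
  Quizzes 92 × 0.23 = 21.16
  Participation 25 × 0.33 = 8.25
Sum = 65.689375
65.689375 ≥ 55 → Pass

Pass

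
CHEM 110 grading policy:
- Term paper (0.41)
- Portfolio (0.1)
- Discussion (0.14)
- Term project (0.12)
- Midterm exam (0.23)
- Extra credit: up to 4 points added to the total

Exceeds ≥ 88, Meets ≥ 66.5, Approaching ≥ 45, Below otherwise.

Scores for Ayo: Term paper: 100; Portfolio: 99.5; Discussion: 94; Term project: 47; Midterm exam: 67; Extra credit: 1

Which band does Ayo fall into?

Weighted total:
  Term paper 100 × 0.41 = 41
  Portfolio 99.5 × 0.1 = 9.95
  Discussion 94 × 0.14 = 13.16
  Term project 47 × 0.12 = 5.64
  Midterm exam 67 × 0.23 = 15.41
Sum = 85.16
Extra credit: 85.16 + 1 = 86.16
86.16 is ≥ 66.5 and < 88 → Meets

Meets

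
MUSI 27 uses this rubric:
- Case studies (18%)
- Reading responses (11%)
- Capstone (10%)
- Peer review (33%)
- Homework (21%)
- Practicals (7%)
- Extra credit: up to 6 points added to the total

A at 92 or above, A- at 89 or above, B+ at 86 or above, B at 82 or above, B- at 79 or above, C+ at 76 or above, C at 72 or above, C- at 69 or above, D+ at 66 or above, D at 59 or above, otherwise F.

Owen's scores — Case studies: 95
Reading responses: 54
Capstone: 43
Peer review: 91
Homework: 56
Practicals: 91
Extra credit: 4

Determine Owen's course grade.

B-

Weighted total:
  Case studies 95 × 0.18 = 17.1
  Reading responses 54 × 0.11 = 5.94
  Capstone 43 × 0.1 = 4.3
  Peer review 91 × 0.33 = 30.03
  Homework 56 × 0.21 = 11.76
  Practicals 91 × 0.07 = 6.37
Sum = 75.5
Extra credit: 75.5 + 4 = 79.5
79.5 is ≥ 79 and < 82 → B-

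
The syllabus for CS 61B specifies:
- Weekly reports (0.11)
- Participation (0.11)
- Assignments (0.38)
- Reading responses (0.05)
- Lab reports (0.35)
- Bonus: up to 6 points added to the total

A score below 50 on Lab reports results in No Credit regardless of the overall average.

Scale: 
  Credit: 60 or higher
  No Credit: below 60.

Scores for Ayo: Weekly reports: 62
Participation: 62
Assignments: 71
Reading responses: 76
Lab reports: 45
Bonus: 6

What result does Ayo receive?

Lab reports score 45 < 50: minimum not met.
Weighted total:
  Weekly reports 62 × 0.11 = 6.82
  Participation 62 × 0.11 = 6.82
  Assignments 71 × 0.38 = 26.98
  Reading responses 76 × 0.05 = 3.8
  Lab reports 45 × 0.35 = 15.75
Sum = 60.17
Bonus: 60.17 + 6 = 66.17
Because the Lab reports minimum was not met, the result is No Credit.

No Credit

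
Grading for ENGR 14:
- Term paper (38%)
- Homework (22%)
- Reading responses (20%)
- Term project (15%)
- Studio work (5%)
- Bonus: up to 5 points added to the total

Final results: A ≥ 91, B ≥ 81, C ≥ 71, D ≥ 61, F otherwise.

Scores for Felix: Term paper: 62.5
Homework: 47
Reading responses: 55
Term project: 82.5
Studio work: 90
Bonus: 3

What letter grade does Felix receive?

D

Weighted total:
  Term paper 62.5 × 0.38 = 23.75
  Homework 47 × 0.22 = 10.34
  Reading responses 55 × 0.2 = 11
  Term project 82.5 × 0.15 = 12.375
  Studio work 90 × 0.05 = 4.5
Sum = 61.965
Bonus: 61.965 + 3 = 64.965
64.965 is ≥ 61 and < 71 → D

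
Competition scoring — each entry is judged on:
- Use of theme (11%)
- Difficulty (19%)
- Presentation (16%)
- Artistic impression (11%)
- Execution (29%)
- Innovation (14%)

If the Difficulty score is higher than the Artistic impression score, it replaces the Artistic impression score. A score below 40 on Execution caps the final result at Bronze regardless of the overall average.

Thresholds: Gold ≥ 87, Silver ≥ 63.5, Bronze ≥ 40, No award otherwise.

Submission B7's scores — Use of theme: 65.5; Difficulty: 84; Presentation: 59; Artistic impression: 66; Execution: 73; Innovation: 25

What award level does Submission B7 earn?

Silver

Difficulty (84) > Artistic impression (66), so Artistic impression counts as 84.
Execution score 73 ≥ 40: minimum met.
Weighted total:
  Use of theme 65.5 × 0.11 = 7.205
  Difficulty 84 × 0.19 = 15.96
  Presentation 59 × 0.16 = 9.44
  Artistic impression 84 × 0.11 = 9.24
  Execution 73 × 0.29 = 21.17
  Innovation 25 × 0.14 = 3.5
Sum = 66.515
66.515 is ≥ 63.5 and < 87 → Silver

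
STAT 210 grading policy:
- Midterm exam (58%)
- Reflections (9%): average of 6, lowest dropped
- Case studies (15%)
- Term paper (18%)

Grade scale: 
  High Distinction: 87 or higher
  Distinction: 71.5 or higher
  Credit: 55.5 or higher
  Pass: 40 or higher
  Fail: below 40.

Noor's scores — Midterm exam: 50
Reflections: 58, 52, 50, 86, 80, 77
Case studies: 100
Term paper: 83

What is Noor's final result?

Reflections: drop 50 → average of remaining 5 = 353/5 = 70.6
Weighted total:
  Midterm exam 50 × 0.58 = 29
  Reflections 70.6 × 0.09 = 6.354
  Case studies 100 × 0.15 = 15
  Term paper 83 × 0.18 = 14.94
Sum = 65.294
65.294 is ≥ 55.5 and < 71.5 → Credit

Credit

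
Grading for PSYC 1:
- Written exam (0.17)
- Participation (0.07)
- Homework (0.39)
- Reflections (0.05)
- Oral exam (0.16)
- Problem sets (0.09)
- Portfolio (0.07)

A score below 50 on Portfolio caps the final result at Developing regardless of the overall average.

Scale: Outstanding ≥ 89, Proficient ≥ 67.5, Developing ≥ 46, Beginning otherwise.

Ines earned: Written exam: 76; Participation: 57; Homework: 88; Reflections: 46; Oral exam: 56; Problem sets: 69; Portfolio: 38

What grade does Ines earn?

Developing

Portfolio score 38 < 50: minimum not met.
Weighted total:
  Written exam 76 × 0.17 = 12.92
  Participation 57 × 0.07 = 3.99
  Homework 88 × 0.39 = 34.32
  Reflections 46 × 0.05 = 2.3
  Oral exam 56 × 0.16 = 8.96
  Problem sets 69 × 0.09 = 6.21
  Portfolio 38 × 0.07 = 2.66
Sum = 71.36
71.36 would be Proficient; cap at Developing applies → Developing.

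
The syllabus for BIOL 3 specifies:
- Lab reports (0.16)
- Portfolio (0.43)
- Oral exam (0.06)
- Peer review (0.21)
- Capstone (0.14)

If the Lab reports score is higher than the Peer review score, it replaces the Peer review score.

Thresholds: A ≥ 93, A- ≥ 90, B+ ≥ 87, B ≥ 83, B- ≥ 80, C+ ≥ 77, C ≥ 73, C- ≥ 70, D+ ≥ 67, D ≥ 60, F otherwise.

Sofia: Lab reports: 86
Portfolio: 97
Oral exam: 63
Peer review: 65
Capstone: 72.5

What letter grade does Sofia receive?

B+

Lab reports (86) > Peer review (65), so Peer review counts as 86.
Weighted total:
  Lab reports 86 × 0.16 = 13.76
  Portfolio 97 × 0.43 = 41.71
  Oral exam 63 × 0.06 = 3.78
  Peer review 86 × 0.21 = 18.06
  Capstone 72.5 × 0.14 = 10.15
Sum = 87.46
87.46 is ≥ 87 and < 90 → B+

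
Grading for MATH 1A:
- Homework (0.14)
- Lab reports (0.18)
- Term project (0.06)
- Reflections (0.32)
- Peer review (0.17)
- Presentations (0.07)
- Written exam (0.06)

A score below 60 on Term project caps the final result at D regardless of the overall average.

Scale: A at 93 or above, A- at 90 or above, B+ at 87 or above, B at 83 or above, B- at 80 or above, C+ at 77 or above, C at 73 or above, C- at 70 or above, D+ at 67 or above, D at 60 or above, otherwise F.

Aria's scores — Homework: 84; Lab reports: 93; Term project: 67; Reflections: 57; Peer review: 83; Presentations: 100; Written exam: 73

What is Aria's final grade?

Term project score 67 ≥ 60: minimum met.
Weighted total:
  Homework 84 × 0.14 = 11.76
  Lab reports 93 × 0.18 = 16.74
  Term project 67 × 0.06 = 4.02
  Reflections 57 × 0.32 = 18.24
  Peer review 83 × 0.17 = 14.11
  Presentations 100 × 0.07 = 7
  Written exam 73 × 0.06 = 4.38
Sum = 76.25
76.25 is ≥ 73 and < 77 → C

C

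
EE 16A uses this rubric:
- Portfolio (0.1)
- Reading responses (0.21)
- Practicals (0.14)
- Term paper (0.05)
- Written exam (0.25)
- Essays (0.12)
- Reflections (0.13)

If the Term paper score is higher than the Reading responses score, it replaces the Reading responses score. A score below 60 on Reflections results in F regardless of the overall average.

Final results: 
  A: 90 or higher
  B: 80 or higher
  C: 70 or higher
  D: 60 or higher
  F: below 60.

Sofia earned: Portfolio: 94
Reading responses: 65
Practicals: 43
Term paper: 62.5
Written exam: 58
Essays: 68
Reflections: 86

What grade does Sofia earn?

D

Term paper (62.5) ≤ Reading responses (65), so Reading responses stays at 65.
Reflections score 86 ≥ 60: minimum met.
Weighted total:
  Portfolio 94 × 0.1 = 9.4
  Reading responses 65 × 0.21 = 13.65
  Practicals 43 × 0.14 = 6.02
  Term paper 62.5 × 0.05 = 3.125
  Written exam 58 × 0.25 = 14.5
  Essays 68 × 0.12 = 8.16
  Reflections 86 × 0.13 = 11.18
Sum = 66.035
66.035 is ≥ 60 and < 70 → D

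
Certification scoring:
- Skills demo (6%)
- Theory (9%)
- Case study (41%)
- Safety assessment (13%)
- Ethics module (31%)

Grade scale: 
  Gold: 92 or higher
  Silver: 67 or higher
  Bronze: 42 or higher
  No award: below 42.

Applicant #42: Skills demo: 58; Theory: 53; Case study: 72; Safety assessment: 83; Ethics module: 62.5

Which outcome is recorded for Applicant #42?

Weighted total:
  Skills demo 58 × 0.06 = 3.48
  Theory 53 × 0.09 = 4.77
  Case study 72 × 0.41 = 29.52
  Safety assessment 83 × 0.13 = 10.79
  Ethics module 62.5 × 0.31 = 19.375
Sum = 67.935
67.935 is ≥ 67 and < 92 → Silver

Silver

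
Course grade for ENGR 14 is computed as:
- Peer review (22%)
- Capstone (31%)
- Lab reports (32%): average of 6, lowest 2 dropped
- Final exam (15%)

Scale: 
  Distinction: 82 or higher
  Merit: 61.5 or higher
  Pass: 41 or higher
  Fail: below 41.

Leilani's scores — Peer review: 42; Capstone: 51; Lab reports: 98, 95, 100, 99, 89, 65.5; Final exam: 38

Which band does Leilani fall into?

Merit

Lab reports: drop 65.5, 89 → average of remaining 4 = 392/4 = 98
Weighted total:
  Peer review 42 × 0.22 = 9.24
  Capstone 51 × 0.31 = 15.81
  Lab reports 98 × 0.32 = 31.36
  Final exam 38 × 0.15 = 5.7
Sum = 62.11
62.11 is ≥ 61.5 and < 82 → Merit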